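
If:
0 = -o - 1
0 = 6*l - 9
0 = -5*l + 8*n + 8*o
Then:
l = 3/2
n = 31/16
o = -1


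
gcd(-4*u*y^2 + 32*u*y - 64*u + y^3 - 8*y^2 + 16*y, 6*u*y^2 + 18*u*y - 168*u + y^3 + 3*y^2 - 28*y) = y - 4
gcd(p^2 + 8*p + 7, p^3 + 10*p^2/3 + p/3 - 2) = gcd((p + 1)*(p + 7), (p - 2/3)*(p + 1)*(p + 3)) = p + 1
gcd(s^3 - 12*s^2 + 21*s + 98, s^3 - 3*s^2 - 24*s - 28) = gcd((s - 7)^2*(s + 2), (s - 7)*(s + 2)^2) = s^2 - 5*s - 14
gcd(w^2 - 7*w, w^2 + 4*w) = w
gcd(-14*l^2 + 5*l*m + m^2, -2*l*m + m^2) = 2*l - m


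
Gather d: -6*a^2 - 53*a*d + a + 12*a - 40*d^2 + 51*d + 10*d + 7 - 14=-6*a^2 + 13*a - 40*d^2 + d*(61 - 53*a) - 7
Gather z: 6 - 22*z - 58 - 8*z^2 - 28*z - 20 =-8*z^2 - 50*z - 72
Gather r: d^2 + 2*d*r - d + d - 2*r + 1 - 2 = d^2 + r*(2*d - 2) - 1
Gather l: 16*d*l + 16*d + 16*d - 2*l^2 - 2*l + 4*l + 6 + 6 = 32*d - 2*l^2 + l*(16*d + 2) + 12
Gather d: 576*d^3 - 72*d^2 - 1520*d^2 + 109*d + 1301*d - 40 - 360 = 576*d^3 - 1592*d^2 + 1410*d - 400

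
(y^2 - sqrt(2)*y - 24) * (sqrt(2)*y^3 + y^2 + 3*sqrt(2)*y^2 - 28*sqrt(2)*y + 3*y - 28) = sqrt(2)*y^5 - y^4 + 3*sqrt(2)*y^4 - 53*sqrt(2)*y^3 - 3*y^3 - 75*sqrt(2)*y^2 + 4*y^2 - 72*y + 700*sqrt(2)*y + 672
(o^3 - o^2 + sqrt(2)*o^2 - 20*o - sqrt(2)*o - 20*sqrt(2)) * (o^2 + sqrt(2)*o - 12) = o^5 - o^4 + 2*sqrt(2)*o^4 - 30*o^3 - 2*sqrt(2)*o^3 - 52*sqrt(2)*o^2 + 10*o^2 + 12*sqrt(2)*o + 200*o + 240*sqrt(2)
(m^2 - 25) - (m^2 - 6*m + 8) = 6*m - 33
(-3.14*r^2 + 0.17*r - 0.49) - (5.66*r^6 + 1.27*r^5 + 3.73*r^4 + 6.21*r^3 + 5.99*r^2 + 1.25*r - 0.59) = -5.66*r^6 - 1.27*r^5 - 3.73*r^4 - 6.21*r^3 - 9.13*r^2 - 1.08*r + 0.1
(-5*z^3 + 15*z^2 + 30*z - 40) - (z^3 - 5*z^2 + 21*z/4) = -6*z^3 + 20*z^2 + 99*z/4 - 40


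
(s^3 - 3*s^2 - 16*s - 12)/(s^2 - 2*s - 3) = (s^2 - 4*s - 12)/(s - 3)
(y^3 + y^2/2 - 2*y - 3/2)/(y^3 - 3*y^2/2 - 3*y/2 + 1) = (2*y^2 - y - 3)/(2*y^2 - 5*y + 2)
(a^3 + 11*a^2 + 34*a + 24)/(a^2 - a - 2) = (a^2 + 10*a + 24)/(a - 2)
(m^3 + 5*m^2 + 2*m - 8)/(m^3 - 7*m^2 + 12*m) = (m^3 + 5*m^2 + 2*m - 8)/(m*(m^2 - 7*m + 12))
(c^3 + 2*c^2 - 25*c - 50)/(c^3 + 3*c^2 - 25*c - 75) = (c + 2)/(c + 3)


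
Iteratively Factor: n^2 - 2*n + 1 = (n - 1)*(n - 1)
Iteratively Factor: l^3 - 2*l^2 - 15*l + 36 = (l - 3)*(l^2 + l - 12) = (l - 3)^2*(l + 4)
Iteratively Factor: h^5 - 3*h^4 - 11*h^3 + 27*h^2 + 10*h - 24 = (h - 1)*(h^4 - 2*h^3 - 13*h^2 + 14*h + 24) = (h - 1)*(h + 3)*(h^3 - 5*h^2 + 2*h + 8) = (h - 4)*(h - 1)*(h + 3)*(h^2 - h - 2) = (h - 4)*(h - 2)*(h - 1)*(h + 3)*(h + 1)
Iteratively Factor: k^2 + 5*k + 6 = (k + 3)*(k + 2)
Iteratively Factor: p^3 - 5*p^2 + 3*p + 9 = (p + 1)*(p^2 - 6*p + 9) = (p - 3)*(p + 1)*(p - 3)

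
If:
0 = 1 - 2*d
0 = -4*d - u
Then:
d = 1/2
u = -2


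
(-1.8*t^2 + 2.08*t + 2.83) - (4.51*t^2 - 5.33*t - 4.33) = -6.31*t^2 + 7.41*t + 7.16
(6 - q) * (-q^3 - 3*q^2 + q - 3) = q^4 - 3*q^3 - 19*q^2 + 9*q - 18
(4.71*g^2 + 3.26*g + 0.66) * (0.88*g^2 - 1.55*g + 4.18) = 4.1448*g^4 - 4.4317*g^3 + 15.2156*g^2 + 12.6038*g + 2.7588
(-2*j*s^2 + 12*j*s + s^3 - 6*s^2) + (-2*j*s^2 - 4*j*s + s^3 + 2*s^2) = -4*j*s^2 + 8*j*s + 2*s^3 - 4*s^2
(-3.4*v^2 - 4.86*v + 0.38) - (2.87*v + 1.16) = -3.4*v^2 - 7.73*v - 0.78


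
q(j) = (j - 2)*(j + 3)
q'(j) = 2*j + 1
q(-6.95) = 35.35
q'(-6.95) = -12.90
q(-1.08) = -5.91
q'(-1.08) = -1.16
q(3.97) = 13.73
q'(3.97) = 8.94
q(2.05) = 0.25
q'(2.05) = 5.10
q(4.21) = 15.93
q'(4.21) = 9.42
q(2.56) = 3.11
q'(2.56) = 6.12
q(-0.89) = -6.10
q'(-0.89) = -0.78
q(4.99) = 23.89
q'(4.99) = 10.98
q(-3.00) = 0.00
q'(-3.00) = -5.00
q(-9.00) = 66.00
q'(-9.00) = -17.00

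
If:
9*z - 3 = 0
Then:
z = 1/3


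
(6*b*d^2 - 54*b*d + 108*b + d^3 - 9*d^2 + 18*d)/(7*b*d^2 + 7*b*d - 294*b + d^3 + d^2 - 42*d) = (6*b*d - 18*b + d^2 - 3*d)/(7*b*d + 49*b + d^2 + 7*d)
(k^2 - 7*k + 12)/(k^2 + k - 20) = (k - 3)/(k + 5)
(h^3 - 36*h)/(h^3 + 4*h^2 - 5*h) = (h^2 - 36)/(h^2 + 4*h - 5)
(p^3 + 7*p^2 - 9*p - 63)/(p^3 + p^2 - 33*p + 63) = (p + 3)/(p - 3)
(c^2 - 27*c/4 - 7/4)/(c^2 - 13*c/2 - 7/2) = (4*c + 1)/(2*(2*c + 1))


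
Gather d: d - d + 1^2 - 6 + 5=0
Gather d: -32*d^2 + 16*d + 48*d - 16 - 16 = -32*d^2 + 64*d - 32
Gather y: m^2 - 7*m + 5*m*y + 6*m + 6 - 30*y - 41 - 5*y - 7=m^2 - m + y*(5*m - 35) - 42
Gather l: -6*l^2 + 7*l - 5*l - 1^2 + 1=-6*l^2 + 2*l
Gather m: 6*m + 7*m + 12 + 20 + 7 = 13*m + 39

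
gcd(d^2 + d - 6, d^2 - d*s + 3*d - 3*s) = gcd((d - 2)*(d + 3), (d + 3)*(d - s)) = d + 3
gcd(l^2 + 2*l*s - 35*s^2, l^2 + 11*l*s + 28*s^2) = l + 7*s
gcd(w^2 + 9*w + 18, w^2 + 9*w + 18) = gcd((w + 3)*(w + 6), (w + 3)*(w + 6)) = w^2 + 9*w + 18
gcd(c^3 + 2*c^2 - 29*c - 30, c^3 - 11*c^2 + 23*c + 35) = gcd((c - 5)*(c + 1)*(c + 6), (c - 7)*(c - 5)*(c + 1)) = c^2 - 4*c - 5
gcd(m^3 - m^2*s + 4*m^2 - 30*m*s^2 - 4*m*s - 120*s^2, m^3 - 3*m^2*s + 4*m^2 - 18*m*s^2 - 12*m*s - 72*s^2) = -m^2 + 6*m*s - 4*m + 24*s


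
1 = 1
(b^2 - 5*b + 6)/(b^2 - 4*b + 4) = (b - 3)/(b - 2)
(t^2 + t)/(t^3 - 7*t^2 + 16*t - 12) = t*(t + 1)/(t^3 - 7*t^2 + 16*t - 12)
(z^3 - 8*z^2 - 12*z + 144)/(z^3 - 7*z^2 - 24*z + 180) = (z + 4)/(z + 5)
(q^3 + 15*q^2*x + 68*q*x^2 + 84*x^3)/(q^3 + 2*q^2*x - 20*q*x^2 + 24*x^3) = (q^2 + 9*q*x + 14*x^2)/(q^2 - 4*q*x + 4*x^2)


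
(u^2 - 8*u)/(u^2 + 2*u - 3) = u*(u - 8)/(u^2 + 2*u - 3)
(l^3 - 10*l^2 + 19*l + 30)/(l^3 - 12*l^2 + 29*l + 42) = (l - 5)/(l - 7)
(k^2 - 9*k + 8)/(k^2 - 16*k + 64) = (k - 1)/(k - 8)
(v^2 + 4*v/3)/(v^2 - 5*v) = (v + 4/3)/(v - 5)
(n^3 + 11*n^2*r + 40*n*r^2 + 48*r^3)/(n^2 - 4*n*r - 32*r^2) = (-n^2 - 7*n*r - 12*r^2)/(-n + 8*r)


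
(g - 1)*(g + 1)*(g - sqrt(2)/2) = g^3 - sqrt(2)*g^2/2 - g + sqrt(2)/2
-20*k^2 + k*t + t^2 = (-4*k + t)*(5*k + t)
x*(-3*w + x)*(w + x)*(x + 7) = -3*w^2*x^2 - 21*w^2*x - 2*w*x^3 - 14*w*x^2 + x^4 + 7*x^3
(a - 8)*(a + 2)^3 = a^4 - 2*a^3 - 36*a^2 - 88*a - 64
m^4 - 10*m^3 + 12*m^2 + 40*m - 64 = (m - 8)*(m - 2)^2*(m + 2)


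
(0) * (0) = 0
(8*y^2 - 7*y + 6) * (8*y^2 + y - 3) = 64*y^4 - 48*y^3 + 17*y^2 + 27*y - 18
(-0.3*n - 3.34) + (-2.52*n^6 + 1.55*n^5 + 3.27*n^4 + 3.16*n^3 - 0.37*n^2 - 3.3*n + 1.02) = -2.52*n^6 + 1.55*n^5 + 3.27*n^4 + 3.16*n^3 - 0.37*n^2 - 3.6*n - 2.32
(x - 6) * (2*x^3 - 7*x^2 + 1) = 2*x^4 - 19*x^3 + 42*x^2 + x - 6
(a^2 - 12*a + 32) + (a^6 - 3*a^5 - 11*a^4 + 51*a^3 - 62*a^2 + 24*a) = a^6 - 3*a^5 - 11*a^4 + 51*a^3 - 61*a^2 + 12*a + 32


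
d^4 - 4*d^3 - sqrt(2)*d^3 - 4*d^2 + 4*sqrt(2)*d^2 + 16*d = d*(d - 4)*(d - 2*sqrt(2))*(d + sqrt(2))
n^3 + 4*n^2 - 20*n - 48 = (n - 4)*(n + 2)*(n + 6)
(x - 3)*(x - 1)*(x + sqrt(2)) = x^3 - 4*x^2 + sqrt(2)*x^2 - 4*sqrt(2)*x + 3*x + 3*sqrt(2)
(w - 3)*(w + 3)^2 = w^3 + 3*w^2 - 9*w - 27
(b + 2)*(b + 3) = b^2 + 5*b + 6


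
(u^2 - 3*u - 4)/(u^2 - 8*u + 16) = (u + 1)/(u - 4)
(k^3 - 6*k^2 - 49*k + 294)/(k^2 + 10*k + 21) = (k^2 - 13*k + 42)/(k + 3)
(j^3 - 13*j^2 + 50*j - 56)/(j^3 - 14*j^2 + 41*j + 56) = (j^2 - 6*j + 8)/(j^2 - 7*j - 8)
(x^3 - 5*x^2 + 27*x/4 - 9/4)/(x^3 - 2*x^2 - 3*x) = (x^2 - 2*x + 3/4)/(x*(x + 1))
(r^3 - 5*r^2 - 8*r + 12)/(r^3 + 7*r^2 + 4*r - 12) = (r - 6)/(r + 6)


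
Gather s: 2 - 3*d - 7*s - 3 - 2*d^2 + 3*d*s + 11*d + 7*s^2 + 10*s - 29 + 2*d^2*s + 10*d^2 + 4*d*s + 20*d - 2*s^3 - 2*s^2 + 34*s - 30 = 8*d^2 + 28*d - 2*s^3 + 5*s^2 + s*(2*d^2 + 7*d + 37) - 60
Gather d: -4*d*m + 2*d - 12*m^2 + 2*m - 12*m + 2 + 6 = d*(2 - 4*m) - 12*m^2 - 10*m + 8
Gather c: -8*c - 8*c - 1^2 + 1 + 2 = 2 - 16*c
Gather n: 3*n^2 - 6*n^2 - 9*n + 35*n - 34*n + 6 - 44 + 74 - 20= -3*n^2 - 8*n + 16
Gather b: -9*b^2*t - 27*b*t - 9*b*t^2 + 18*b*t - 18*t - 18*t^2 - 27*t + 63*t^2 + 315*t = -9*b^2*t + b*(-9*t^2 - 9*t) + 45*t^2 + 270*t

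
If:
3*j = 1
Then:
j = 1/3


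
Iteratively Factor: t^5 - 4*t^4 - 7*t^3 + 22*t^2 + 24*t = (t - 3)*(t^4 - t^3 - 10*t^2 - 8*t) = (t - 3)*(t + 2)*(t^3 - 3*t^2 - 4*t) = t*(t - 3)*(t + 2)*(t^2 - 3*t - 4) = t*(t - 4)*(t - 3)*(t + 2)*(t + 1)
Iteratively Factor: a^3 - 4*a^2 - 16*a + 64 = (a - 4)*(a^2 - 16) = (a - 4)^2*(a + 4)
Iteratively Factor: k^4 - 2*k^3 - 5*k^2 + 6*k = (k)*(k^3 - 2*k^2 - 5*k + 6) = k*(k + 2)*(k^2 - 4*k + 3) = k*(k - 1)*(k + 2)*(k - 3)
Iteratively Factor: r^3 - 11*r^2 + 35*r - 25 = (r - 5)*(r^2 - 6*r + 5) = (r - 5)^2*(r - 1)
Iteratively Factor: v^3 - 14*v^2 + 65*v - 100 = (v - 4)*(v^2 - 10*v + 25) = (v - 5)*(v - 4)*(v - 5)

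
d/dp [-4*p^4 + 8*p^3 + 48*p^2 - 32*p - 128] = -16*p^3 + 24*p^2 + 96*p - 32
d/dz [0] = 0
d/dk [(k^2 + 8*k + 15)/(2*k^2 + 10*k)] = -3/(2*k^2)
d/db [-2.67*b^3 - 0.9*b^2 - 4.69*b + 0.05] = -8.01*b^2 - 1.8*b - 4.69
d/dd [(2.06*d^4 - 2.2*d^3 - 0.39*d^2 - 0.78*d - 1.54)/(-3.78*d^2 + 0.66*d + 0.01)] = (-15.5736*d^5 + 12.3948*d^4 - 2.8216*d^3 - 3.2718*d^2 - 11.6502*d + 1.0086)/(14.2884*d^4 - 4.9896*d^3 + 0.36*d^2 + 0.0132*d + 0.0001)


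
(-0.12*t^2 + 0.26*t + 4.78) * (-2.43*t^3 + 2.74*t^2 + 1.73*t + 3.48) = 0.2916*t^5 - 0.9606*t^4 - 11.1106*t^3 + 13.1294*t^2 + 9.1742*t + 16.6344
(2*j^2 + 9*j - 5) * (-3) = -6*j^2 - 27*j + 15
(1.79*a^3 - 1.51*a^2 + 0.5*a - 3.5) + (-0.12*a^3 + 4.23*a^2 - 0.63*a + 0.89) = 1.67*a^3 + 2.72*a^2 - 0.13*a - 2.61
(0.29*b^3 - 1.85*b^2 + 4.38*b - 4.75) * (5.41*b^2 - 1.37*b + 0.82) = 1.5689*b^5 - 10.4058*b^4 + 26.4681*b^3 - 33.2151*b^2 + 10.0991*b - 3.895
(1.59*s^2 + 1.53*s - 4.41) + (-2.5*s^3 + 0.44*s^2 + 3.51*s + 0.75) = -2.5*s^3 + 2.03*s^2 + 5.04*s - 3.66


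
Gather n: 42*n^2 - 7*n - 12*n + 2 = 42*n^2 - 19*n + 2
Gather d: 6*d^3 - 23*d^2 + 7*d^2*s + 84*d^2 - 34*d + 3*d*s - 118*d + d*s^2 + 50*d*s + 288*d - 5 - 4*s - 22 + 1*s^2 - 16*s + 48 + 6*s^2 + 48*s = 6*d^3 + d^2*(7*s + 61) + d*(s^2 + 53*s + 136) + 7*s^2 + 28*s + 21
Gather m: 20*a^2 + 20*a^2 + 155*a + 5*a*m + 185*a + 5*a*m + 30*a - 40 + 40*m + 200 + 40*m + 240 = 40*a^2 + 370*a + m*(10*a + 80) + 400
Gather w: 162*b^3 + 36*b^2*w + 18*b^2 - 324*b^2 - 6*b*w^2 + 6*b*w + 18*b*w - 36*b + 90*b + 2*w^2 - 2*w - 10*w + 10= 162*b^3 - 306*b^2 + 54*b + w^2*(2 - 6*b) + w*(36*b^2 + 24*b - 12) + 10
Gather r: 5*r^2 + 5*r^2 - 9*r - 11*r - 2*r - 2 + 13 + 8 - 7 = 10*r^2 - 22*r + 12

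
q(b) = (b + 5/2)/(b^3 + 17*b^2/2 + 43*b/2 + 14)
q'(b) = (b + 5/2)*(-3*b^2 - 17*b - 43/2)/(b^3 + 17*b^2/2 + 43*b/2 + 14)^2 + 1/(b^3 + 17*b^2/2 + 43*b/2 + 14)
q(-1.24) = -0.84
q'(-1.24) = -3.50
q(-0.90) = 1.99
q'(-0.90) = -20.01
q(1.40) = 0.06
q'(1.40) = -0.03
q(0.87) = 0.08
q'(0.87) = -0.06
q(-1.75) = -0.25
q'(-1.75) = -0.42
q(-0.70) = 0.65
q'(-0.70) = -2.23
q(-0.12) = 0.21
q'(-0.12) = -0.26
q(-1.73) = -0.26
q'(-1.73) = -0.44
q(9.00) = 0.01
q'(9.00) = 0.00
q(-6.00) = 0.14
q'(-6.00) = 0.11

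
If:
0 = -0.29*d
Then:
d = 0.00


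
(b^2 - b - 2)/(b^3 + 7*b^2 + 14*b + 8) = (b - 2)/(b^2 + 6*b + 8)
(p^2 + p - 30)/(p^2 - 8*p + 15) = (p + 6)/(p - 3)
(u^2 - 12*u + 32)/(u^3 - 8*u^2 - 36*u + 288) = (u - 4)/(u^2 - 36)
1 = 1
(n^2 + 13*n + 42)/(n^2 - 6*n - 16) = (n^2 + 13*n + 42)/(n^2 - 6*n - 16)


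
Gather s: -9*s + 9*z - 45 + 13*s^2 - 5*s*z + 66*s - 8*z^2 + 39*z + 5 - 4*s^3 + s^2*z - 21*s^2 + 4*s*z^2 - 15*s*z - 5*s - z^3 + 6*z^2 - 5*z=-4*s^3 + s^2*(z - 8) + s*(4*z^2 - 20*z + 52) - z^3 - 2*z^2 + 43*z - 40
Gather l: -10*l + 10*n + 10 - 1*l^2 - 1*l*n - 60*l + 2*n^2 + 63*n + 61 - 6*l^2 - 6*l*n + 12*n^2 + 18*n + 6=-7*l^2 + l*(-7*n - 70) + 14*n^2 + 91*n + 77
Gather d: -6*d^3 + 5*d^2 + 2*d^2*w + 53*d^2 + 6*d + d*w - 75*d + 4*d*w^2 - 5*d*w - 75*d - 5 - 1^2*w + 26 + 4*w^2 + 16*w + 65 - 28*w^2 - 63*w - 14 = -6*d^3 + d^2*(2*w + 58) + d*(4*w^2 - 4*w - 144) - 24*w^2 - 48*w + 72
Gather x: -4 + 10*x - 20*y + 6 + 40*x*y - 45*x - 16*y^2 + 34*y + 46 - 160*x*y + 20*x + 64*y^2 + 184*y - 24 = x*(-120*y - 15) + 48*y^2 + 198*y + 24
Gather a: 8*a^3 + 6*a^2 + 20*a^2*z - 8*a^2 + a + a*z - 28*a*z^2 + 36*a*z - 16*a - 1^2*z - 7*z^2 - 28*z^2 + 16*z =8*a^3 + a^2*(20*z - 2) + a*(-28*z^2 + 37*z - 15) - 35*z^2 + 15*z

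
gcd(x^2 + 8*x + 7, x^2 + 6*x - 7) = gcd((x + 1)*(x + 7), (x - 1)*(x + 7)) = x + 7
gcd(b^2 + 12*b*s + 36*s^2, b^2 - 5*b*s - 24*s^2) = 1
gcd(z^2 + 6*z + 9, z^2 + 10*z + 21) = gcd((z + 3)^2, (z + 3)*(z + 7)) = z + 3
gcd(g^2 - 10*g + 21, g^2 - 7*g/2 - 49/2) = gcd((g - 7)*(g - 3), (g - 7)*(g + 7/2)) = g - 7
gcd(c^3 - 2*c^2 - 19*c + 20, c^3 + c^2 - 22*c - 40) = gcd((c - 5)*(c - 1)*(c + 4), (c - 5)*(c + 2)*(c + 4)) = c^2 - c - 20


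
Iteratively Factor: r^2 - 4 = (r + 2)*(r - 2)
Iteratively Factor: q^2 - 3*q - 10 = (q + 2)*(q - 5)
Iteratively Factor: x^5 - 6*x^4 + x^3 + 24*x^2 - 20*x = (x - 5)*(x^4 - x^3 - 4*x^2 + 4*x) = (x - 5)*(x - 2)*(x^3 + x^2 - 2*x) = (x - 5)*(x - 2)*(x + 2)*(x^2 - x) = x*(x - 5)*(x - 2)*(x + 2)*(x - 1)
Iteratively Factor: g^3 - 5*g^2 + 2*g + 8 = (g - 4)*(g^2 - g - 2) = (g - 4)*(g + 1)*(g - 2)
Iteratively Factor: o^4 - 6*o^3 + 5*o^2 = (o - 1)*(o^3 - 5*o^2) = (o - 5)*(o - 1)*(o^2) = o*(o - 5)*(o - 1)*(o)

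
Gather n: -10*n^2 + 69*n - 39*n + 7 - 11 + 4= -10*n^2 + 30*n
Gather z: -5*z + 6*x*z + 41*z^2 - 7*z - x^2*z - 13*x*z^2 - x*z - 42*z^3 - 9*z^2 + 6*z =-42*z^3 + z^2*(32 - 13*x) + z*(-x^2 + 5*x - 6)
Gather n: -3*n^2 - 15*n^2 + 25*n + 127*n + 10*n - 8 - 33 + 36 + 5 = -18*n^2 + 162*n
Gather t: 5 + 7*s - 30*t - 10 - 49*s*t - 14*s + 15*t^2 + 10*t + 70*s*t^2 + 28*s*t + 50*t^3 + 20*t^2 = -7*s + 50*t^3 + t^2*(70*s + 35) + t*(-21*s - 20) - 5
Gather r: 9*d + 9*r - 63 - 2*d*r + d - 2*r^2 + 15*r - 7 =10*d - 2*r^2 + r*(24 - 2*d) - 70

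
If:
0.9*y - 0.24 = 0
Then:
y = 0.27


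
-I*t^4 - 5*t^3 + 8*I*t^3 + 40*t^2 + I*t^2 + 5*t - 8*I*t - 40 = (t - 8)*(t + 1)*(t - 5*I)*(-I*t + I)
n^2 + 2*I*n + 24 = (n - 4*I)*(n + 6*I)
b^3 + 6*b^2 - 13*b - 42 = (b - 3)*(b + 2)*(b + 7)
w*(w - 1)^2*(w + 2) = w^4 - 3*w^2 + 2*w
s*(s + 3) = s^2 + 3*s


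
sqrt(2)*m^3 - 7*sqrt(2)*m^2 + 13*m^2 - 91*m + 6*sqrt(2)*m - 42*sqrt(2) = (m - 7)*(m + 6*sqrt(2))*(sqrt(2)*m + 1)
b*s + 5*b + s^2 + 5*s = (b + s)*(s + 5)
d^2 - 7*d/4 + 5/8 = (d - 5/4)*(d - 1/2)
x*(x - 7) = x^2 - 7*x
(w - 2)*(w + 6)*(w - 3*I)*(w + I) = w^4 + 4*w^3 - 2*I*w^3 - 9*w^2 - 8*I*w^2 + 12*w + 24*I*w - 36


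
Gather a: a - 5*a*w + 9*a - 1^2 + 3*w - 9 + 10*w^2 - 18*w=a*(10 - 5*w) + 10*w^2 - 15*w - 10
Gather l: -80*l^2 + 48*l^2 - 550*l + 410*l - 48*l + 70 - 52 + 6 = -32*l^2 - 188*l + 24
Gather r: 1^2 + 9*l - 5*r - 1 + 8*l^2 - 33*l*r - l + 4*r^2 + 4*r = 8*l^2 + 8*l + 4*r^2 + r*(-33*l - 1)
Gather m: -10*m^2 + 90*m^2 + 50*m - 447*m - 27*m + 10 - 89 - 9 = 80*m^2 - 424*m - 88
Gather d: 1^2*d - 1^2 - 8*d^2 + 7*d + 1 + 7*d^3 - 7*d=7*d^3 - 8*d^2 + d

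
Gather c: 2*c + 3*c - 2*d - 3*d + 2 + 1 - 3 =5*c - 5*d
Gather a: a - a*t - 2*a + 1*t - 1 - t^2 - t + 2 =a*(-t - 1) - t^2 + 1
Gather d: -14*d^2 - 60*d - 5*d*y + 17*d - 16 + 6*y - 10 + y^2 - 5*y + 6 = -14*d^2 + d*(-5*y - 43) + y^2 + y - 20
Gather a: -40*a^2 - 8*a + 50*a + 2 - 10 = -40*a^2 + 42*a - 8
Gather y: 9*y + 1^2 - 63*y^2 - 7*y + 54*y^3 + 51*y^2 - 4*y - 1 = 54*y^3 - 12*y^2 - 2*y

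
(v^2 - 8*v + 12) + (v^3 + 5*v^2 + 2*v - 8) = v^3 + 6*v^2 - 6*v + 4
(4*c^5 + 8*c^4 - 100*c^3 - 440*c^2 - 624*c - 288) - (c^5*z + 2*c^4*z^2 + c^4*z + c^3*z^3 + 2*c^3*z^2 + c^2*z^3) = -c^5*z + 4*c^5 - 2*c^4*z^2 - c^4*z + 8*c^4 - c^3*z^3 - 2*c^3*z^2 - 100*c^3 - c^2*z^3 - 440*c^2 - 624*c - 288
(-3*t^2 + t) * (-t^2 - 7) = 3*t^4 - t^3 + 21*t^2 - 7*t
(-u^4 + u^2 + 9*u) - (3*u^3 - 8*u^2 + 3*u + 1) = -u^4 - 3*u^3 + 9*u^2 + 6*u - 1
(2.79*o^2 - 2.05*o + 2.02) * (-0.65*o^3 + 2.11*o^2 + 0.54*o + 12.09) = -1.8135*o^5 + 7.2194*o^4 - 4.1319*o^3 + 36.8863*o^2 - 23.6937*o + 24.4218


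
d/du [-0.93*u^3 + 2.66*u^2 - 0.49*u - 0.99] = -2.79*u^2 + 5.32*u - 0.49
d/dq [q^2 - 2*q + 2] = 2*q - 2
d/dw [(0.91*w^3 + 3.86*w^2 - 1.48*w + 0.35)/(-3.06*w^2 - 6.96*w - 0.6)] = (-2.7846*w^4 - 12.6672*w^3 - 33.0324*w^2 - 2.49*w + 3.324)/(9.3636*w^4 + 42.5952*w^3 + 52.1136*w^2 + 8.352*w + 0.36)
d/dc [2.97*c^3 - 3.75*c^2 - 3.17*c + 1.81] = 8.91*c^2 - 7.5*c - 3.17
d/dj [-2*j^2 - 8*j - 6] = -4*j - 8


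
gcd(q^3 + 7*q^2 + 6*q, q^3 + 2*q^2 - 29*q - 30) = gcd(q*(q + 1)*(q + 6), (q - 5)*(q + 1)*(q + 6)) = q^2 + 7*q + 6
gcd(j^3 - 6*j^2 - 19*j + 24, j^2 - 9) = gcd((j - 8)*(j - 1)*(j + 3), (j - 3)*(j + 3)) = j + 3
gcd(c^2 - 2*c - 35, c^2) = 1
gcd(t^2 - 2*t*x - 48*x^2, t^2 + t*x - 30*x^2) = t + 6*x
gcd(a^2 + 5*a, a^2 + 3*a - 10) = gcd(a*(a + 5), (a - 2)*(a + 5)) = a + 5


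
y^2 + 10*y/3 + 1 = (y + 1/3)*(y + 3)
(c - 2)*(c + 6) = c^2 + 4*c - 12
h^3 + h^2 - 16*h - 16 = (h - 4)*(h + 1)*(h + 4)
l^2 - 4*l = l*(l - 4)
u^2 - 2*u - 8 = (u - 4)*(u + 2)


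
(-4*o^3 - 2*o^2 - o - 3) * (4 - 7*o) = 28*o^4 - 2*o^3 - o^2 + 17*o - 12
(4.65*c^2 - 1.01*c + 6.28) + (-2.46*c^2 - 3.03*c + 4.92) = 2.19*c^2 - 4.04*c + 11.2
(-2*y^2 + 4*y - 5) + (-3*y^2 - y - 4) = -5*y^2 + 3*y - 9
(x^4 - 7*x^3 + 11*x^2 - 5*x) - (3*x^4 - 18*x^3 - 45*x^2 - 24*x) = -2*x^4 + 11*x^3 + 56*x^2 + 19*x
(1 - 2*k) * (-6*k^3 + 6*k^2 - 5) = 12*k^4 - 18*k^3 + 6*k^2 + 10*k - 5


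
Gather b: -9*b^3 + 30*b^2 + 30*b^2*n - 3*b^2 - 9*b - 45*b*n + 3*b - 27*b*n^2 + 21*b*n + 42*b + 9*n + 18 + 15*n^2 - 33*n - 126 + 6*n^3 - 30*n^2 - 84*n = -9*b^3 + b^2*(30*n + 27) + b*(-27*n^2 - 24*n + 36) + 6*n^3 - 15*n^2 - 108*n - 108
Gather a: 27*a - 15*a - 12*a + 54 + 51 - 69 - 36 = 0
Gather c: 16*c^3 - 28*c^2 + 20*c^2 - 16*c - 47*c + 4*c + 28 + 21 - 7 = 16*c^3 - 8*c^2 - 59*c + 42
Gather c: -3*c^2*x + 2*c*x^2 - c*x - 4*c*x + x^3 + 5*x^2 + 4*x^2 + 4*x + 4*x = -3*c^2*x + c*(2*x^2 - 5*x) + x^3 + 9*x^2 + 8*x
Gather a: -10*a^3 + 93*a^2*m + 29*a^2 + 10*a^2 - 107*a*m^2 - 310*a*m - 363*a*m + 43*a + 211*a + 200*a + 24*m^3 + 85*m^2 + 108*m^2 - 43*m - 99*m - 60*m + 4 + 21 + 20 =-10*a^3 + a^2*(93*m + 39) + a*(-107*m^2 - 673*m + 454) + 24*m^3 + 193*m^2 - 202*m + 45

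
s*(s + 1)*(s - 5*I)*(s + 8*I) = s^4 + s^3 + 3*I*s^3 + 40*s^2 + 3*I*s^2 + 40*s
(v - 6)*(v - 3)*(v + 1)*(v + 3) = v^4 - 5*v^3 - 15*v^2 + 45*v + 54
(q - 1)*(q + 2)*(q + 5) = q^3 + 6*q^2 + 3*q - 10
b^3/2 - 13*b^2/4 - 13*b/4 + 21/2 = (b/2 + 1)*(b - 7)*(b - 3/2)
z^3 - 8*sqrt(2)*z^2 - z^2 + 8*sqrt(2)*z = z*(z - 1)*(z - 8*sqrt(2))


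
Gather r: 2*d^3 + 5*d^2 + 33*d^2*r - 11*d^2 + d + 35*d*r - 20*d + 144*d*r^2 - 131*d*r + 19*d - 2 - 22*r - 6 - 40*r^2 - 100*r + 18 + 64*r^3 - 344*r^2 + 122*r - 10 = 2*d^3 - 6*d^2 + 64*r^3 + r^2*(144*d - 384) + r*(33*d^2 - 96*d)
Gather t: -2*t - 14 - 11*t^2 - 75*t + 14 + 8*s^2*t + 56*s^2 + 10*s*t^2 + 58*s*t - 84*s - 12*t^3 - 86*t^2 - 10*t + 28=56*s^2 - 84*s - 12*t^3 + t^2*(10*s - 97) + t*(8*s^2 + 58*s - 87) + 28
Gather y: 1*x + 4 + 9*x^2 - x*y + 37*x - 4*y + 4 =9*x^2 + 38*x + y*(-x - 4) + 8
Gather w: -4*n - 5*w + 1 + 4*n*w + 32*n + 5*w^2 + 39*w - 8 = 28*n + 5*w^2 + w*(4*n + 34) - 7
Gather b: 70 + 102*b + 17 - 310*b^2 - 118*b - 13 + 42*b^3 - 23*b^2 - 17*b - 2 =42*b^3 - 333*b^2 - 33*b + 72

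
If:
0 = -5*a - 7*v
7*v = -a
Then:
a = 0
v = 0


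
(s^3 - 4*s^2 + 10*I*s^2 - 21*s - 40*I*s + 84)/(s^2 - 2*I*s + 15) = (s^2 + s*(-4 + 7*I) - 28*I)/(s - 5*I)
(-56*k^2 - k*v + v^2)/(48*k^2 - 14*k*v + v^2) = (7*k + v)/(-6*k + v)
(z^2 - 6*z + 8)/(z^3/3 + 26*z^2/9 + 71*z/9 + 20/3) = 9*(z^2 - 6*z + 8)/(3*z^3 + 26*z^2 + 71*z + 60)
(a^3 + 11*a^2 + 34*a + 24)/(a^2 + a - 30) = (a^2 + 5*a + 4)/(a - 5)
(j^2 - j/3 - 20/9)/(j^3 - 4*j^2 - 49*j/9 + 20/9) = (3*j - 5)/(3*j^2 - 16*j + 5)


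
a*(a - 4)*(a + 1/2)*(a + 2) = a^4 - 3*a^3/2 - 9*a^2 - 4*a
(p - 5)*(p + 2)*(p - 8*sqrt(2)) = p^3 - 8*sqrt(2)*p^2 - 3*p^2 - 10*p + 24*sqrt(2)*p + 80*sqrt(2)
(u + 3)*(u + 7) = u^2 + 10*u + 21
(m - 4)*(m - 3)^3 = m^4 - 13*m^3 + 63*m^2 - 135*m + 108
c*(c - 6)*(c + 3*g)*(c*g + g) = c^4*g + 3*c^3*g^2 - 5*c^3*g - 15*c^2*g^2 - 6*c^2*g - 18*c*g^2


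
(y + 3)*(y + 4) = y^2 + 7*y + 12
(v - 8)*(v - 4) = v^2 - 12*v + 32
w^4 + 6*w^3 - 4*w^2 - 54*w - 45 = (w - 3)*(w + 1)*(w + 3)*(w + 5)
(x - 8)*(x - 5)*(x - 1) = x^3 - 14*x^2 + 53*x - 40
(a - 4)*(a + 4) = a^2 - 16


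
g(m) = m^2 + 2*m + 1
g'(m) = 2*m + 2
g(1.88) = 8.29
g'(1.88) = 5.76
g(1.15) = 4.62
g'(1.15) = 4.30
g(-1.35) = 0.12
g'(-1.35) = -0.70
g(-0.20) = 0.64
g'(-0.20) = 1.60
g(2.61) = 13.03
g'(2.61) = 7.22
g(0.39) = 1.93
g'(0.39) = 2.78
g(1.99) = 8.94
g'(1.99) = 5.98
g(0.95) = 3.80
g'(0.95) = 3.90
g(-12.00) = 121.00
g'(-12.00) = -22.00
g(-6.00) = 25.00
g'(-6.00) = -10.00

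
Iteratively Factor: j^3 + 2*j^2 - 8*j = (j)*(j^2 + 2*j - 8) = j*(j - 2)*(j + 4)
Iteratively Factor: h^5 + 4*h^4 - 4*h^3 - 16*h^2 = (h - 2)*(h^4 + 6*h^3 + 8*h^2) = h*(h - 2)*(h^3 + 6*h^2 + 8*h) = h*(h - 2)*(h + 4)*(h^2 + 2*h) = h*(h - 2)*(h + 2)*(h + 4)*(h)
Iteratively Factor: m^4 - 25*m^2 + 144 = (m - 4)*(m^3 + 4*m^2 - 9*m - 36) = (m - 4)*(m - 3)*(m^2 + 7*m + 12) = (m - 4)*(m - 3)*(m + 3)*(m + 4)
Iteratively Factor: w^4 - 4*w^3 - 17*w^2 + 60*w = (w)*(w^3 - 4*w^2 - 17*w + 60) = w*(w - 3)*(w^2 - w - 20) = w*(w - 3)*(w + 4)*(w - 5)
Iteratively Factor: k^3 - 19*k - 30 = (k - 5)*(k^2 + 5*k + 6) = (k - 5)*(k + 2)*(k + 3)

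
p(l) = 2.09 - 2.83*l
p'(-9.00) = -2.83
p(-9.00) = 27.56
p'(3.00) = -2.83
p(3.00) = -6.40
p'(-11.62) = -2.83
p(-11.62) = 34.97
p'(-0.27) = -2.83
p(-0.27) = 2.85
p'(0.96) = -2.83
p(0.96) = -0.63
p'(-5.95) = -2.83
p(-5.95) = 18.93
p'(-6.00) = -2.83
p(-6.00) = 19.07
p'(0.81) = -2.83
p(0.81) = -0.20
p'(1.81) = -2.83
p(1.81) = -3.03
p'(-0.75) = -2.83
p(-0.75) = 4.21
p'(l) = -2.83000000000000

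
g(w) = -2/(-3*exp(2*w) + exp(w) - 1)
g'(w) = -2*(6*exp(2*w) - exp(w))/(-3*exp(2*w) + exp(w) - 1)^2 = (2 - 12*exp(w))*exp(w)/(3*exp(2*w) - exp(w) + 1)^2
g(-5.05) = 2.01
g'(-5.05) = 0.01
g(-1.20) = 2.06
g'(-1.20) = -0.52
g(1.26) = 0.06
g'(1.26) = -0.12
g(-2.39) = 2.14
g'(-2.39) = 0.09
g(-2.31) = 2.15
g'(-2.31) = 0.09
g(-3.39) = 2.06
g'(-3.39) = 0.06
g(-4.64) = 2.02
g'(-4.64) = 0.02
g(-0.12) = 0.81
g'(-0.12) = -1.25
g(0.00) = 0.67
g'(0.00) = -1.11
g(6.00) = 0.00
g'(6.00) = 0.00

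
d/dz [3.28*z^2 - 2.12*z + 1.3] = 6.56*z - 2.12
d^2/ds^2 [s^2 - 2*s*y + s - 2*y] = 2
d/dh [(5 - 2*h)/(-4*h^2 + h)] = (-8*h^2 + 40*h - 5)/(h^2*(16*h^2 - 8*h + 1))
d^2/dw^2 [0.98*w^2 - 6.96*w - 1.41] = 1.96000000000000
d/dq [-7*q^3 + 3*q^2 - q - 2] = -21*q^2 + 6*q - 1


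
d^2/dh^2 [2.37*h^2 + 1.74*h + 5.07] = 4.74000000000000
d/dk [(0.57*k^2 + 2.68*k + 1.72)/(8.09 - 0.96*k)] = (-0.5472*k^2 + 9.2226*k + 23.3324)/(0.9216*k^2 - 15.5328*k + 65.4481)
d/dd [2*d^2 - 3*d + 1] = 4*d - 3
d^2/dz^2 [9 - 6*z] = 0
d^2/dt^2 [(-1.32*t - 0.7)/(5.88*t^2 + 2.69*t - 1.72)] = (-(1.32*t + 0.7)*(11.76*t + 2.69)*(23.52*t + 5.38) + (46.5696*t + 15.3336)*(5.88*t^2 + 2.69*t - 1.72))/(5.88*t^2 + 2.69*t - 1.72)^3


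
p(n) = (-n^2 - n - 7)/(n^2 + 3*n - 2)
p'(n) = (-2*n - 3)*(-n^2 - n - 7)/(n^2 + 3*n - 2)^2 + (-2*n - 1)/(n^2 + 3*n - 2)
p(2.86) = -1.22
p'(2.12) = 0.67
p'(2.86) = 0.27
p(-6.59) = -2.02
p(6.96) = -0.93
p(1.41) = -2.47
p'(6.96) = 0.01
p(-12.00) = -1.31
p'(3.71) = 0.12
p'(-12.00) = -0.04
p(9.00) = -0.92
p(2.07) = -1.57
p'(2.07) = 0.72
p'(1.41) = 2.50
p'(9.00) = 0.00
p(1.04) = -4.14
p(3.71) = -1.07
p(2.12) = -1.54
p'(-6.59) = -0.39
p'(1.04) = 8.16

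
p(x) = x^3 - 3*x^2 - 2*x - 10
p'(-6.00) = 142.00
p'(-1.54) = 14.35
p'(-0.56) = 2.30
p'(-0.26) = -0.24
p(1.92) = -17.82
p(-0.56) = -10.00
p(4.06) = -0.65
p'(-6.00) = 142.00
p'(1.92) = -2.46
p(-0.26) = -9.70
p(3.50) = -10.88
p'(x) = 3*x^2 - 6*x - 2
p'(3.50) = 13.75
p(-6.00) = -322.00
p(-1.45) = -16.46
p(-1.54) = -17.69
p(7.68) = 250.68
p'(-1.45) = 13.01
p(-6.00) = -322.00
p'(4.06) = 23.09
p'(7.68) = 128.87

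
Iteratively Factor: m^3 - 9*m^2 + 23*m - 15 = (m - 1)*(m^2 - 8*m + 15) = (m - 5)*(m - 1)*(m - 3)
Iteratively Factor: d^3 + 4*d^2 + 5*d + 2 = (d + 2)*(d^2 + 2*d + 1) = (d + 1)*(d + 2)*(d + 1)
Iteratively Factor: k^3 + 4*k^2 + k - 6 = (k - 1)*(k^2 + 5*k + 6) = (k - 1)*(k + 2)*(k + 3)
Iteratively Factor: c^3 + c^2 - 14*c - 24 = (c + 2)*(c^2 - c - 12) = (c + 2)*(c + 3)*(c - 4)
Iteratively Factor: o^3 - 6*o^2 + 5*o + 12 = (o + 1)*(o^2 - 7*o + 12) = (o - 4)*(o + 1)*(o - 3)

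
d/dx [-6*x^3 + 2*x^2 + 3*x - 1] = -18*x^2 + 4*x + 3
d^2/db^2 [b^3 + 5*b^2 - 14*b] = 6*b + 10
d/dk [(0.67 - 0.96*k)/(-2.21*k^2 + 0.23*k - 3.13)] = (-2.1216*k^2 + 2.9614*k + 2.8507)/(4.8841*k^4 - 1.0166*k^3 + 13.8875*k^2 - 1.4398*k + 9.7969)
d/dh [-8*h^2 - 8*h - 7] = -16*h - 8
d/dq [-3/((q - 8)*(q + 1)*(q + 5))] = 3*(3*q^2 - 4*q - 43)/(q^6 - 4*q^5 - 82*q^4 + 92*q^3 + 2009*q^2 + 3440*q + 1600)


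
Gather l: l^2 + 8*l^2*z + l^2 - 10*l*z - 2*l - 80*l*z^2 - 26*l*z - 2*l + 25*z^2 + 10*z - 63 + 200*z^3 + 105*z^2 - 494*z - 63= l^2*(8*z + 2) + l*(-80*z^2 - 36*z - 4) + 200*z^3 + 130*z^2 - 484*z - 126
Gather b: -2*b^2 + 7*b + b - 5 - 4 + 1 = -2*b^2 + 8*b - 8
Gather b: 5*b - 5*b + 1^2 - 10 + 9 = 0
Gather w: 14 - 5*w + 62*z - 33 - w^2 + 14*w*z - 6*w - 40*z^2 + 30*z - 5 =-w^2 + w*(14*z - 11) - 40*z^2 + 92*z - 24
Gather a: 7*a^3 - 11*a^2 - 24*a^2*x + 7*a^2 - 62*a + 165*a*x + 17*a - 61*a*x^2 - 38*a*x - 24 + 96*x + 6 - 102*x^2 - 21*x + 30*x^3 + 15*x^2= 7*a^3 + a^2*(-24*x - 4) + a*(-61*x^2 + 127*x - 45) + 30*x^3 - 87*x^2 + 75*x - 18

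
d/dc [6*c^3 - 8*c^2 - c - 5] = 18*c^2 - 16*c - 1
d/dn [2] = 0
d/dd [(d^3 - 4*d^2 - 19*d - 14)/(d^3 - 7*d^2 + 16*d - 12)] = (-3*d^3 + 64*d^2 - 63*d - 226)/(d^5 - 12*d^4 + 57*d^3 - 134*d^2 + 156*d - 72)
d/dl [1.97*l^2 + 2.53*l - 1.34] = 3.94*l + 2.53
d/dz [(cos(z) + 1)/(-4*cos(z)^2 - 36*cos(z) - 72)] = (sin(z)^2 - 2*cos(z) + 8)*sin(z)/(4*(cos(z)^2 + 9*cos(z) + 18)^2)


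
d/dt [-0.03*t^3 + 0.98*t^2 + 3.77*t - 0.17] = -0.09*t^2 + 1.96*t + 3.77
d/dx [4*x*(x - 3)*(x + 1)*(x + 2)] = 16*x^3 - 56*x - 24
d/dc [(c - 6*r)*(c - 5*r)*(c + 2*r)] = 3*c^2 - 18*c*r + 8*r^2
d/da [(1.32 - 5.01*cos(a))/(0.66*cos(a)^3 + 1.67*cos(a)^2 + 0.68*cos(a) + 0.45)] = (-6.6132*cos(a)^3 - 5.7531*cos(a)^2 + 4.4088*cos(a) + 3.1521)*sin(a)/(0.4356*cos(a)^6 + 2.2044*cos(a)^5 + 3.6865*cos(a)^4 + 2.8652*cos(a)^3 + 1.9654*cos(a)^2 + 0.612*cos(a) + 0.2025)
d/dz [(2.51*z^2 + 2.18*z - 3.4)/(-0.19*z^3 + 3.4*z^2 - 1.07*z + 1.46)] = (0.4769*z^4 + 0.828399999999998*z^3 - 12.0357*z^2 + 30.4492*z - 0.4552)/(0.0361*z^6 - 1.292*z^5 + 11.9666*z^4 - 7.8308*z^3 + 11.0729*z^2 - 3.1244*z + 2.1316)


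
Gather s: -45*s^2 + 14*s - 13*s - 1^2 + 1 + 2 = -45*s^2 + s + 2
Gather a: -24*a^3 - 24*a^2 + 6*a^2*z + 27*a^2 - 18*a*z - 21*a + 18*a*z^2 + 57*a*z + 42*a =-24*a^3 + a^2*(6*z + 3) + a*(18*z^2 + 39*z + 21)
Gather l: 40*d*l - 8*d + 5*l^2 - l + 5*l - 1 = -8*d + 5*l^2 + l*(40*d + 4) - 1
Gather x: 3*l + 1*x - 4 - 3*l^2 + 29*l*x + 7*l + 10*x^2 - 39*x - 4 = -3*l^2 + 10*l + 10*x^2 + x*(29*l - 38) - 8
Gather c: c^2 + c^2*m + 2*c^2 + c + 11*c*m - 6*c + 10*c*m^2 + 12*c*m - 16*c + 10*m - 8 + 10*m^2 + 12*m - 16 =c^2*(m + 3) + c*(10*m^2 + 23*m - 21) + 10*m^2 + 22*m - 24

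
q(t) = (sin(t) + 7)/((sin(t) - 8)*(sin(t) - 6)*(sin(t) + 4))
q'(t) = cos(t)/((sin(t) - 8)*(sin(t) - 6)*(sin(t) + 4)) - (sin(t) + 7)*cos(t)/((sin(t) - 8)*(sin(t) - 6)*(sin(t) + 4)^2) - (sin(t) + 7)*cos(t)/((sin(t) - 8)*(sin(t) - 6)^2*(sin(t) + 4)) - (sin(t) + 7)*cos(t)/((sin(t) - 8)^2*(sin(t) - 6)*(sin(t) + 4)) = (-2*sin(t)^3 - 11*sin(t)^2 + 140*sin(t) + 248)*cos(t)/((sin(t) - 8)^2*(sin(t) - 6)^2*(sin(t) + 4)^2)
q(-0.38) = 0.03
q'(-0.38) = 0.00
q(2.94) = 0.04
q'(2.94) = -0.01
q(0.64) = 0.04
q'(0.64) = 0.01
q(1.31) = 0.05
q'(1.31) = 0.00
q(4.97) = 0.03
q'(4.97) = 0.00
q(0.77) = 0.04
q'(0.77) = 0.01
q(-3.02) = 0.04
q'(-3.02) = -0.01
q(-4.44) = 0.05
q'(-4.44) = -0.00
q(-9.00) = 0.03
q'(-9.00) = 0.00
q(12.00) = 0.03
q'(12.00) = 0.00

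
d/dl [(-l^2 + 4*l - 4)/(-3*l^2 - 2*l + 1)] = 2*(7*l^2 - 13*l - 2)/(9*l^4 + 12*l^3 - 2*l^2 - 4*l + 1)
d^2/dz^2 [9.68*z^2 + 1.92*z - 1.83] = 19.3600000000000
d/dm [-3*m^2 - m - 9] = -6*m - 1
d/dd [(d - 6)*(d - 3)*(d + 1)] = 3*d^2 - 16*d + 9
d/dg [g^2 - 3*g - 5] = 2*g - 3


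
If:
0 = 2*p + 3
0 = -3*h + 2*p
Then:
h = -1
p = -3/2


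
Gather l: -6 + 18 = 12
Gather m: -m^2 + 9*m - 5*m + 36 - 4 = -m^2 + 4*m + 32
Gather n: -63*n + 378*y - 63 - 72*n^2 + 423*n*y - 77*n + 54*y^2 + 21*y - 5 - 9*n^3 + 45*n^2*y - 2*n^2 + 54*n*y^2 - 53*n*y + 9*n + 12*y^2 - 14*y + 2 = -9*n^3 + n^2*(45*y - 74) + n*(54*y^2 + 370*y - 131) + 66*y^2 + 385*y - 66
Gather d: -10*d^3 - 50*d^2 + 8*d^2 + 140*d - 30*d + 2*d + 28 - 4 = -10*d^3 - 42*d^2 + 112*d + 24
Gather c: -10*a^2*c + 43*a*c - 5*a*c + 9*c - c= c*(-10*a^2 + 38*a + 8)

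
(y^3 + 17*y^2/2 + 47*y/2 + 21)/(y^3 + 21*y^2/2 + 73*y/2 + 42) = (y + 2)/(y + 4)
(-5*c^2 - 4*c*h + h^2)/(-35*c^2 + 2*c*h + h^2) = (c + h)/(7*c + h)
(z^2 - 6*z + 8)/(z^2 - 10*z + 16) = (z - 4)/(z - 8)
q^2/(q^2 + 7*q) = q/(q + 7)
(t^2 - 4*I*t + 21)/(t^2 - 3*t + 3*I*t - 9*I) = (t - 7*I)/(t - 3)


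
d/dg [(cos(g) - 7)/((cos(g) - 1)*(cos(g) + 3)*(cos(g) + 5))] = 2*(cos(g)^3 - 7*cos(g)^2 - 49*cos(g) - 17)*sin(g)/((cos(g) - 1)^2*(cos(g) + 3)^2*(cos(g) + 5)^2)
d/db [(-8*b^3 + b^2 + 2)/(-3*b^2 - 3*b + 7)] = (24*b^4 + 48*b^3 - 171*b^2 + 26*b + 6)/(9*b^4 + 18*b^3 - 33*b^2 - 42*b + 49)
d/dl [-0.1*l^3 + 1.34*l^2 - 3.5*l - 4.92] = -0.3*l^2 + 2.68*l - 3.5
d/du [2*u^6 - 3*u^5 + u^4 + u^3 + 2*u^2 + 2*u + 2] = 12*u^5 - 15*u^4 + 4*u^3 + 3*u^2 + 4*u + 2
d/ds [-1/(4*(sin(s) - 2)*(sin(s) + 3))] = (sin(2*s) + cos(s))/(4*(sin(s) - 2)^2*(sin(s) + 3)^2)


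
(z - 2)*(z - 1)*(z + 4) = z^3 + z^2 - 10*z + 8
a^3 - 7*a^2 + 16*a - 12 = (a - 3)*(a - 2)^2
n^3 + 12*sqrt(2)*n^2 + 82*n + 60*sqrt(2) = (n + sqrt(2))*(n + 5*sqrt(2))*(n + 6*sqrt(2))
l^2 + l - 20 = (l - 4)*(l + 5)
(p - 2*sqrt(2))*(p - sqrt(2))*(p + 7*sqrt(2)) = p^3 + 4*sqrt(2)*p^2 - 38*p + 28*sqrt(2)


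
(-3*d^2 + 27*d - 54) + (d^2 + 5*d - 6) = -2*d^2 + 32*d - 60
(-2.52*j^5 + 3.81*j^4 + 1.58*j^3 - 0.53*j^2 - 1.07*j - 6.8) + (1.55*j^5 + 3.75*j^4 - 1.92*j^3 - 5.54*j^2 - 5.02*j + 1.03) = -0.97*j^5 + 7.56*j^4 - 0.34*j^3 - 6.07*j^2 - 6.09*j - 5.77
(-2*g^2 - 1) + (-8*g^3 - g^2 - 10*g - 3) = -8*g^3 - 3*g^2 - 10*g - 4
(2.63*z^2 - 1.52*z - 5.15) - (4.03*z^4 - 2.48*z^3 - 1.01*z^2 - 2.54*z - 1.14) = -4.03*z^4 + 2.48*z^3 + 3.64*z^2 + 1.02*z - 4.01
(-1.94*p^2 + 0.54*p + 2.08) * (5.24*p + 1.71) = -10.1656*p^3 - 0.4878*p^2 + 11.8226*p + 3.5568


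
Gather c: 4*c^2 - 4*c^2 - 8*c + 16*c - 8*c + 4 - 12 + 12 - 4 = 0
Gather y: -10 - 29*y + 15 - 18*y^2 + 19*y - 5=-18*y^2 - 10*y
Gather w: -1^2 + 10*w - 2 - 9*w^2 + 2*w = -9*w^2 + 12*w - 3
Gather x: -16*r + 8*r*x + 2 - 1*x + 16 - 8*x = -16*r + x*(8*r - 9) + 18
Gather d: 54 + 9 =63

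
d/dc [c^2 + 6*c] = 2*c + 6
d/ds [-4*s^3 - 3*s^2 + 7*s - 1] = -12*s^2 - 6*s + 7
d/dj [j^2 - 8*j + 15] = 2*j - 8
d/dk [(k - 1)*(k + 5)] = 2*k + 4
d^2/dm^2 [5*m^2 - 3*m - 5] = 10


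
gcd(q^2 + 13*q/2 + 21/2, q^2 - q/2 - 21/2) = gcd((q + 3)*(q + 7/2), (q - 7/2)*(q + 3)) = q + 3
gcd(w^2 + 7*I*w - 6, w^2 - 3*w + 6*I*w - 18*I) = w + 6*I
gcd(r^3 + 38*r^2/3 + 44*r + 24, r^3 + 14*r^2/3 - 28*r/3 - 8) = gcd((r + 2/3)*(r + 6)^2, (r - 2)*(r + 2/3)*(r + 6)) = r^2 + 20*r/3 + 4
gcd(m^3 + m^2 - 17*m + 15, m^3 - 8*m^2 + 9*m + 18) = m - 3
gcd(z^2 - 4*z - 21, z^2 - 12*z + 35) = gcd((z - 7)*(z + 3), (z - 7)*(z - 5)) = z - 7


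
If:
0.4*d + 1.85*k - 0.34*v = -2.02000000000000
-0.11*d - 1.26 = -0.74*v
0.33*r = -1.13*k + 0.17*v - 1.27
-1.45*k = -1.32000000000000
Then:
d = -8.94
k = 0.91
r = -6.77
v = 0.37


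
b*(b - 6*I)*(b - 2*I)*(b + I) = b^4 - 7*I*b^3 - 4*b^2 - 12*I*b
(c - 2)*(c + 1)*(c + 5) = c^3 + 4*c^2 - 7*c - 10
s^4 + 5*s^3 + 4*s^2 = s^2*(s + 1)*(s + 4)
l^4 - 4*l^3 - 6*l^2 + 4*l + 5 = (l - 5)*(l - 1)*(l + 1)^2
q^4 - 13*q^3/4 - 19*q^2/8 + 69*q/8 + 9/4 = (q - 3)*(q - 2)*(q + 1/4)*(q + 3/2)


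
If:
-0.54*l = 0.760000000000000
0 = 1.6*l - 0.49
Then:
No Solution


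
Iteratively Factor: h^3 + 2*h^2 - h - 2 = (h + 2)*(h^2 - 1) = (h - 1)*(h + 2)*(h + 1)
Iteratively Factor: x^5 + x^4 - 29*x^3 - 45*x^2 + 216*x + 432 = (x + 3)*(x^4 - 2*x^3 - 23*x^2 + 24*x + 144) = (x - 4)*(x + 3)*(x^3 + 2*x^2 - 15*x - 36) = (x - 4)*(x + 3)^2*(x^2 - x - 12) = (x - 4)^2*(x + 3)^2*(x + 3)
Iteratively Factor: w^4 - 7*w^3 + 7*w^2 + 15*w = (w)*(w^3 - 7*w^2 + 7*w + 15) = w*(w + 1)*(w^2 - 8*w + 15) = w*(w - 3)*(w + 1)*(w - 5)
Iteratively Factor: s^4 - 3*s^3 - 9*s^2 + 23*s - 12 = (s - 1)*(s^3 - 2*s^2 - 11*s + 12) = (s - 1)*(s + 3)*(s^2 - 5*s + 4) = (s - 4)*(s - 1)*(s + 3)*(s - 1)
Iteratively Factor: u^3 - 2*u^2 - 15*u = (u + 3)*(u^2 - 5*u) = u*(u + 3)*(u - 5)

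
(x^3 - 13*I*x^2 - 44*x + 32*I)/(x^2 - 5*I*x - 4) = x - 8*I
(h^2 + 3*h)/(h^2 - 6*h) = (h + 3)/(h - 6)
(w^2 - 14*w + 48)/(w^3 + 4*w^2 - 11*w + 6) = (w^2 - 14*w + 48)/(w^3 + 4*w^2 - 11*w + 6)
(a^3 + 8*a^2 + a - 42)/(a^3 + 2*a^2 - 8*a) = (a^2 + 10*a + 21)/(a*(a + 4))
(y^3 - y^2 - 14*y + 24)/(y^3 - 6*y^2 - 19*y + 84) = (y - 2)/(y - 7)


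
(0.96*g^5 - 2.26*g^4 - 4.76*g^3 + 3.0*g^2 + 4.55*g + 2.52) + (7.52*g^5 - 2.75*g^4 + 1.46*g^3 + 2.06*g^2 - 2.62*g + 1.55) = 8.48*g^5 - 5.01*g^4 - 3.3*g^3 + 5.06*g^2 + 1.93*g + 4.07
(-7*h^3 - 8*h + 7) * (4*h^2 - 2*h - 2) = -28*h^5 + 14*h^4 - 18*h^3 + 44*h^2 + 2*h - 14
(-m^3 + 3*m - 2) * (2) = -2*m^3 + 6*m - 4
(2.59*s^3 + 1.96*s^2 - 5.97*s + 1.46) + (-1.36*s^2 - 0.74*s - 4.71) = 2.59*s^3 + 0.6*s^2 - 6.71*s - 3.25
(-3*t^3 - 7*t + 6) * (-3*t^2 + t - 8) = 9*t^5 - 3*t^4 + 45*t^3 - 25*t^2 + 62*t - 48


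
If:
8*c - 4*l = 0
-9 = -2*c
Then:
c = 9/2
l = 9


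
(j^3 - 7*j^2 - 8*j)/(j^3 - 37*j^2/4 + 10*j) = 4*(j + 1)/(4*j - 5)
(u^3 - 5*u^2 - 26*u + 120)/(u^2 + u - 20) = u - 6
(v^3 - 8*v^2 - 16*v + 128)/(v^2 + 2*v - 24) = (v^2 - 4*v - 32)/(v + 6)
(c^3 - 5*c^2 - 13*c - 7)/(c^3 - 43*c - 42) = (c + 1)/(c + 6)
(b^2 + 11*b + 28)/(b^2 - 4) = (b^2 + 11*b + 28)/(b^2 - 4)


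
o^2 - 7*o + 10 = (o - 5)*(o - 2)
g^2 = g^2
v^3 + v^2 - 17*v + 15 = (v - 3)*(v - 1)*(v + 5)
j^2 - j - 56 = (j - 8)*(j + 7)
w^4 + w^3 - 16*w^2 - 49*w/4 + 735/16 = (w - 7/2)*(w - 3/2)*(w + 5/2)*(w + 7/2)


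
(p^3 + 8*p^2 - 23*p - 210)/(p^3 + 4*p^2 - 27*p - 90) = (p + 7)/(p + 3)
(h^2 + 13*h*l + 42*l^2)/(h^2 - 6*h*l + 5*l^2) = (h^2 + 13*h*l + 42*l^2)/(h^2 - 6*h*l + 5*l^2)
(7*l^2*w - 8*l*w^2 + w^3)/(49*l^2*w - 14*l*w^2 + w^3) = (-l + w)/(-7*l + w)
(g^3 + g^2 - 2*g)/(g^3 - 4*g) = (g - 1)/(g - 2)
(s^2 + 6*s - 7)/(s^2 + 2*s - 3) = (s + 7)/(s + 3)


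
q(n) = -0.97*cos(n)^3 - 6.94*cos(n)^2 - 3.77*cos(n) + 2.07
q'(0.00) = 0.00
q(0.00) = -9.61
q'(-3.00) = 1.00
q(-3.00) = -0.06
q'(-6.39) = -2.18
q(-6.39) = -9.49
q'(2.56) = -3.18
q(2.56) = 0.94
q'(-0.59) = -9.63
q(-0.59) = -6.41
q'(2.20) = -2.74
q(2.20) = 2.08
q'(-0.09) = -1.84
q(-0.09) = -9.53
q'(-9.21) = 1.49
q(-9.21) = 0.03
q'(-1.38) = -6.39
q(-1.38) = 1.10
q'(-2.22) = 2.83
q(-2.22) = 2.03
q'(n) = 2.91*sin(n)*cos(n)^2 + 13.88*sin(n)*cos(n) + 3.77*sin(n)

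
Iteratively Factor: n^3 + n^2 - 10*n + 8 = (n - 2)*(n^2 + 3*n - 4) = (n - 2)*(n - 1)*(n + 4)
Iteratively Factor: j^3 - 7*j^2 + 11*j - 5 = (j - 5)*(j^2 - 2*j + 1) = (j - 5)*(j - 1)*(j - 1)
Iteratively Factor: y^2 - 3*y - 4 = (y - 4)*(y + 1)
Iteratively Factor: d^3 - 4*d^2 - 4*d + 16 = (d + 2)*(d^2 - 6*d + 8) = (d - 2)*(d + 2)*(d - 4)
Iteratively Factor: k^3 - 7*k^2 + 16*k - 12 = (k - 2)*(k^2 - 5*k + 6) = (k - 2)^2*(k - 3)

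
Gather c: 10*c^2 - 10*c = 10*c^2 - 10*c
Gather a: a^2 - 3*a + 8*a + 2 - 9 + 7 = a^2 + 5*a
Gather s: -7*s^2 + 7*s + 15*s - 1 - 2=-7*s^2 + 22*s - 3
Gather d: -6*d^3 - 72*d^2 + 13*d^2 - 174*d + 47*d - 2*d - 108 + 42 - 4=-6*d^3 - 59*d^2 - 129*d - 70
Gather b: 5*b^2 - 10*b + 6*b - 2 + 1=5*b^2 - 4*b - 1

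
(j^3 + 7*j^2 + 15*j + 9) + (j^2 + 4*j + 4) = j^3 + 8*j^2 + 19*j + 13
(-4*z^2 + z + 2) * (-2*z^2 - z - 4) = 8*z^4 + 2*z^3 + 11*z^2 - 6*z - 8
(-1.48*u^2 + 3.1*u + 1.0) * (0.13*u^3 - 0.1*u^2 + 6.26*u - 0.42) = -0.1924*u^5 + 0.551*u^4 - 9.4448*u^3 + 19.9276*u^2 + 4.958*u - 0.42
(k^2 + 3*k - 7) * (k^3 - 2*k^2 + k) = k^5 + k^4 - 12*k^3 + 17*k^2 - 7*k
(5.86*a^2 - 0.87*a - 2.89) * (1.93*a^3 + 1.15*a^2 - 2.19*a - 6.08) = 11.3098*a^5 + 5.0599*a^4 - 19.4116*a^3 - 37.047*a^2 + 11.6187*a + 17.5712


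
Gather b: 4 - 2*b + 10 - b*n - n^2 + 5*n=b*(-n - 2) - n^2 + 5*n + 14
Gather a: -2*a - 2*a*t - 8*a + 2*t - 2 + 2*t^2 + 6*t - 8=a*(-2*t - 10) + 2*t^2 + 8*t - 10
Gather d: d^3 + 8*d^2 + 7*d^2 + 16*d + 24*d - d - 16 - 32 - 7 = d^3 + 15*d^2 + 39*d - 55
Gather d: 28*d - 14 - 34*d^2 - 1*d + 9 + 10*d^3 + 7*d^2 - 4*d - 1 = 10*d^3 - 27*d^2 + 23*d - 6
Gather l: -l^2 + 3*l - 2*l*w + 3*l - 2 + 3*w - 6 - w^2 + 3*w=-l^2 + l*(6 - 2*w) - w^2 + 6*w - 8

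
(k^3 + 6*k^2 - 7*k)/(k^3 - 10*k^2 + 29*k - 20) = k*(k + 7)/(k^2 - 9*k + 20)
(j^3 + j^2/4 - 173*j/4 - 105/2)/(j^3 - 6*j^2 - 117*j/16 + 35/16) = 4*(j + 6)/(4*j - 1)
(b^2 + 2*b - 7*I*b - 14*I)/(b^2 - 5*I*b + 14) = (b + 2)/(b + 2*I)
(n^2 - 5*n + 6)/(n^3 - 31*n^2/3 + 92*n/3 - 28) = 3*(n - 3)/(3*n^2 - 25*n + 42)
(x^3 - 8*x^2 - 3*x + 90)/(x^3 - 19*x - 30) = (x - 6)/(x + 2)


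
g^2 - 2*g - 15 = (g - 5)*(g + 3)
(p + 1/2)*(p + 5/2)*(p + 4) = p^3 + 7*p^2 + 53*p/4 + 5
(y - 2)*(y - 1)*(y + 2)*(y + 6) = y^4 + 5*y^3 - 10*y^2 - 20*y + 24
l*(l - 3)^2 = l^3 - 6*l^2 + 9*l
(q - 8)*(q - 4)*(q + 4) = q^3 - 8*q^2 - 16*q + 128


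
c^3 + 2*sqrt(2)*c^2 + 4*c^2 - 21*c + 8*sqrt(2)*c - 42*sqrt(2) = (c - 3)*(c + 7)*(c + 2*sqrt(2))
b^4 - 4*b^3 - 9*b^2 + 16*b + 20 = (b - 5)*(b - 2)*(b + 1)*(b + 2)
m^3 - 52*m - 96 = (m - 8)*(m + 2)*(m + 6)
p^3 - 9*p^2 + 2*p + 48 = (p - 8)*(p - 3)*(p + 2)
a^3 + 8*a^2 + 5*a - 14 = (a - 1)*(a + 2)*(a + 7)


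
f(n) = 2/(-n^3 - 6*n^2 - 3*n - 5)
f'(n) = 2*(3*n^2 + 12*n + 3)/(-n^3 - 6*n^2 - 3*n - 5)^2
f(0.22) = -0.34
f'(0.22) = 0.33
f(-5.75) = 0.50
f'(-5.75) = 4.18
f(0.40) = -0.28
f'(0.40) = 0.32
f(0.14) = -0.36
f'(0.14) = 0.31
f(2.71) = -0.03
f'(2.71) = 0.02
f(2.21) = -0.04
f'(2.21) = 0.03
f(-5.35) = -0.26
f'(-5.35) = 0.86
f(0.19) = -0.35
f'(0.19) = 0.32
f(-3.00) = -0.09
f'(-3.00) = -0.02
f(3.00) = -0.02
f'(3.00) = 0.01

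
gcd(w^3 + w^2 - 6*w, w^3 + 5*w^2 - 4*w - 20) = w - 2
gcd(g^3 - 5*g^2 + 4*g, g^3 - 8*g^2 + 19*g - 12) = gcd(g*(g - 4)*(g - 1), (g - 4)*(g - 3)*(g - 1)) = g^2 - 5*g + 4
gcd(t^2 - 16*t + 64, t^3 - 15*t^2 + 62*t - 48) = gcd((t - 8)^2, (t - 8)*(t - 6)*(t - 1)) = t - 8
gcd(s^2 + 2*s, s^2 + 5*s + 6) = s + 2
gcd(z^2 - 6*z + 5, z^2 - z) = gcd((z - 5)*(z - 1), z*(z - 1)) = z - 1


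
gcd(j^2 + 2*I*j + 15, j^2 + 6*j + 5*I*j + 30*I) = j + 5*I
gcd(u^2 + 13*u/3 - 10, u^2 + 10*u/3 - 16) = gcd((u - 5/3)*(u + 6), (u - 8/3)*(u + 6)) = u + 6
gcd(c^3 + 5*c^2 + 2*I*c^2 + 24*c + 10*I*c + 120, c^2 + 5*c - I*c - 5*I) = c + 5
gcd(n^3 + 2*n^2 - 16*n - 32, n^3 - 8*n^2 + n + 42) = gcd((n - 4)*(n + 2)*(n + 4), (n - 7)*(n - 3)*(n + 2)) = n + 2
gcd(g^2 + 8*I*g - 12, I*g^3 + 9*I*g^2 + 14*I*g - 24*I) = 1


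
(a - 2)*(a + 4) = a^2 + 2*a - 8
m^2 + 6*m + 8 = (m + 2)*(m + 4)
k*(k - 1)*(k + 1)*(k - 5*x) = k^4 - 5*k^3*x - k^2 + 5*k*x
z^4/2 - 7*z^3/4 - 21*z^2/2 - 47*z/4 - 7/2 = (z/2 + 1)*(z - 7)*(z + 1/2)*(z + 1)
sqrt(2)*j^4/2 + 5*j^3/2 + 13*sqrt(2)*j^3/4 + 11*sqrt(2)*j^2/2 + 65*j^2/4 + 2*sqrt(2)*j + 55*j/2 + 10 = (j + 1/2)*(j + 4)*(j + 5*sqrt(2)/2)*(sqrt(2)*j/2 + sqrt(2))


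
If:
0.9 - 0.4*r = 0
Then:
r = 2.25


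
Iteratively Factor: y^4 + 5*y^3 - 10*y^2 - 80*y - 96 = (y + 2)*(y^3 + 3*y^2 - 16*y - 48) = (y - 4)*(y + 2)*(y^2 + 7*y + 12) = (y - 4)*(y + 2)*(y + 4)*(y + 3)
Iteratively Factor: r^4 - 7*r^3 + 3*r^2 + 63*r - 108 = (r - 4)*(r^3 - 3*r^2 - 9*r + 27) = (r - 4)*(r - 3)*(r^2 - 9) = (r - 4)*(r - 3)^2*(r + 3)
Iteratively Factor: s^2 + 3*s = (s + 3)*(s)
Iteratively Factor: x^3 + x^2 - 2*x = (x)*(x^2 + x - 2) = x*(x - 1)*(x + 2)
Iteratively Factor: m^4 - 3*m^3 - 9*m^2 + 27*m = (m)*(m^3 - 3*m^2 - 9*m + 27) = m*(m - 3)*(m^2 - 9) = m*(m - 3)*(m + 3)*(m - 3)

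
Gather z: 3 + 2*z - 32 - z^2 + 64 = -z^2 + 2*z + 35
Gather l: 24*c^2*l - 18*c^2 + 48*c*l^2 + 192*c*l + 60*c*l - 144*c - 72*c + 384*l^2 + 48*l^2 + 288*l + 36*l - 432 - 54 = -18*c^2 - 216*c + l^2*(48*c + 432) + l*(24*c^2 + 252*c + 324) - 486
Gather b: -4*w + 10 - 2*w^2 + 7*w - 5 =-2*w^2 + 3*w + 5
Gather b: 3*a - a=2*a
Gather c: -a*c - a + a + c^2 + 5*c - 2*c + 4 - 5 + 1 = c^2 + c*(3 - a)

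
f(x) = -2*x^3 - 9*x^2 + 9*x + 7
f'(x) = -6*x^2 - 18*x + 9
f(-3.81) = -47.32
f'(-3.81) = -9.52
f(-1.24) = -14.19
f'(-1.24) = 22.09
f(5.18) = -465.86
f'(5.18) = -245.23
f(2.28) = -42.97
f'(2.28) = -63.23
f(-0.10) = 6.01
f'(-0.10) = 10.74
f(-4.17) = -42.01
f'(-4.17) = -20.27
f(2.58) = -64.03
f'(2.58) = -77.38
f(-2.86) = -45.57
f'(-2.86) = 11.40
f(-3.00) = -47.00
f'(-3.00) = 9.00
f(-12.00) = 2059.00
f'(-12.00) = -639.00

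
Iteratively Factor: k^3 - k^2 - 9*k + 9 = (k + 3)*(k^2 - 4*k + 3) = (k - 1)*(k + 3)*(k - 3)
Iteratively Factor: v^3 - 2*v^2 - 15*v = (v - 5)*(v^2 + 3*v) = v*(v - 5)*(v + 3)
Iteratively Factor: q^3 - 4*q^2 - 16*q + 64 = (q + 4)*(q^2 - 8*q + 16) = (q - 4)*(q + 4)*(q - 4)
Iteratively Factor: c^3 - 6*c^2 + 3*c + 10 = (c - 2)*(c^2 - 4*c - 5) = (c - 5)*(c - 2)*(c + 1)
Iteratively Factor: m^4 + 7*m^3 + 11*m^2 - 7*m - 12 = (m + 3)*(m^3 + 4*m^2 - m - 4) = (m - 1)*(m + 3)*(m^2 + 5*m + 4) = (m - 1)*(m + 3)*(m + 4)*(m + 1)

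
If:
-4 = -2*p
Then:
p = 2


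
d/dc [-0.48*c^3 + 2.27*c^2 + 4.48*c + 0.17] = -1.44*c^2 + 4.54*c + 4.48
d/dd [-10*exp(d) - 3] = -10*exp(d)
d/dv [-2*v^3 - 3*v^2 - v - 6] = -6*v^2 - 6*v - 1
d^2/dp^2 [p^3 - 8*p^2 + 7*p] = 6*p - 16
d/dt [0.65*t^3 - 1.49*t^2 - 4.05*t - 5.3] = 1.95*t^2 - 2.98*t - 4.05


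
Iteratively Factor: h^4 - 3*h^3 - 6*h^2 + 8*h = (h + 2)*(h^3 - 5*h^2 + 4*h) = (h - 1)*(h + 2)*(h^2 - 4*h) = h*(h - 1)*(h + 2)*(h - 4)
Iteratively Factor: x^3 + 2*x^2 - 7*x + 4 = (x + 4)*(x^2 - 2*x + 1) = (x - 1)*(x + 4)*(x - 1)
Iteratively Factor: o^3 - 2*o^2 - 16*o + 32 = (o - 4)*(o^2 + 2*o - 8) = (o - 4)*(o - 2)*(o + 4)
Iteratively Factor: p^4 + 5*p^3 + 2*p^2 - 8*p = (p - 1)*(p^3 + 6*p^2 + 8*p) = (p - 1)*(p + 2)*(p^2 + 4*p) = p*(p - 1)*(p + 2)*(p + 4)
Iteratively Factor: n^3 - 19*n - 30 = (n + 3)*(n^2 - 3*n - 10) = (n - 5)*(n + 3)*(n + 2)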